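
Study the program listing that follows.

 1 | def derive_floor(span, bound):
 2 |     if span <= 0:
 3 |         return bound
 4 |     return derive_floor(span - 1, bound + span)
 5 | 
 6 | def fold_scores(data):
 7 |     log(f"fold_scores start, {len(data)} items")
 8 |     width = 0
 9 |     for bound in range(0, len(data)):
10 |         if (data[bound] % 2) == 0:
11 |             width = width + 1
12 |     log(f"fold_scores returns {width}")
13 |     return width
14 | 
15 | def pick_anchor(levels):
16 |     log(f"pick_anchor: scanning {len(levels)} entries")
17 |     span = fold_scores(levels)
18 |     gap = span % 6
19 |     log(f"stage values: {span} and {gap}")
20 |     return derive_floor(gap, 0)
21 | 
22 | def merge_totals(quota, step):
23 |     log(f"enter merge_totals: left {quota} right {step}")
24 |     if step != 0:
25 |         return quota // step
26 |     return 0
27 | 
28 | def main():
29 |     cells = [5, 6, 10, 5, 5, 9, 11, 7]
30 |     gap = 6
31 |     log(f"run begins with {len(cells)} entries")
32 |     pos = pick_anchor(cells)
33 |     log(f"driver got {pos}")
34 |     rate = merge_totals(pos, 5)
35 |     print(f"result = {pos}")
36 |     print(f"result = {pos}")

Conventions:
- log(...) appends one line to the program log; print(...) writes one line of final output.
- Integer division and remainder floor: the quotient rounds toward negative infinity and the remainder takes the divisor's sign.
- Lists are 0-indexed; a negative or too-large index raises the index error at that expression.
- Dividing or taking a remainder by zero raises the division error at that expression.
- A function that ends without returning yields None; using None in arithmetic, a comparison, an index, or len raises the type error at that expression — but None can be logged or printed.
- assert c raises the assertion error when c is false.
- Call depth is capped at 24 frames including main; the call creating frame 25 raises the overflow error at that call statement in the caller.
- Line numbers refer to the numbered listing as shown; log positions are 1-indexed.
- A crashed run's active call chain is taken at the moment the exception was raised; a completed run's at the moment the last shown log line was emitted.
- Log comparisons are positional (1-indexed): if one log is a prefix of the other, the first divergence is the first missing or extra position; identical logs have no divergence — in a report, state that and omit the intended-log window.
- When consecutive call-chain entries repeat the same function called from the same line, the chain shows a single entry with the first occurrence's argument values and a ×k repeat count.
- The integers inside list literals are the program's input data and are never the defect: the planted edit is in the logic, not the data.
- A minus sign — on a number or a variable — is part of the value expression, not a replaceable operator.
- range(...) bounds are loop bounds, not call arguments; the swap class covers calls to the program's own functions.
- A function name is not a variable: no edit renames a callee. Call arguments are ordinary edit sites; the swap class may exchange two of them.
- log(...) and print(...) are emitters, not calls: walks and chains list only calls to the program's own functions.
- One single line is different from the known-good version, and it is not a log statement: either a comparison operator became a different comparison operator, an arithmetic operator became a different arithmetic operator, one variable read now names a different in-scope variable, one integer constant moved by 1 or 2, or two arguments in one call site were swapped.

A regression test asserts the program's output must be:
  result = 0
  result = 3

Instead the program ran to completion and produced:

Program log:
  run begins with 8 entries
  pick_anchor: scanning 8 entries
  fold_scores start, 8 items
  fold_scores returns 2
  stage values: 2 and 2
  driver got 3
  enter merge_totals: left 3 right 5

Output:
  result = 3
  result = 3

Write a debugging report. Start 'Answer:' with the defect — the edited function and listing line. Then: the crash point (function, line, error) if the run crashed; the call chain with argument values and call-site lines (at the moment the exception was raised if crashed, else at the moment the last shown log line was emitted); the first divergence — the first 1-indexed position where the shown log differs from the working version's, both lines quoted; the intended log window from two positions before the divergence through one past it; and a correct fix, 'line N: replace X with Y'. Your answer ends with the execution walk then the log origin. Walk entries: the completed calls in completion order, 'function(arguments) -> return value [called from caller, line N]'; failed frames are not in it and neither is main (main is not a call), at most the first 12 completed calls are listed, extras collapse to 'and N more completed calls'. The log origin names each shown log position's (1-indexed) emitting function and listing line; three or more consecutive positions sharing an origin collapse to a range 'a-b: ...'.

Answer: the defect is in main at line 35.
Key observation: The two runs log identically and part ways only at the printed values.
Call chain: main -> merge_totals(3, 5) (called at line 34).
First divergence: none; the two logs match at every position.
Execution walk:
  fold_scores([5, 6, 10, 5, 5, 9, 11, 7]) -> 2  [called from pick_anchor, line 17]
  derive_floor(0, 3) -> 3  [called from derive_floor, line 4]
  derive_floor(1, 2) -> 3  [called from derive_floor, line 4]
  derive_floor(2, 0) -> 3  [called from pick_anchor, line 20]
  pick_anchor([5, 6, 10, 5, 5, 9, 11, 7]) -> 3  [called from main, line 32]
  merge_totals(3, 5) -> 0  [called from main, line 34]
Origin of each log line:
  1: from main, line 31
  2: from pick_anchor, line 16
  3: from fold_scores, line 7
  4: from fold_scores, line 12
  5: from pick_anchor, line 19
  6: from main, line 33
  7: from merge_totals, line 23
A correct fix: line 35: replace `pos` with `rate`.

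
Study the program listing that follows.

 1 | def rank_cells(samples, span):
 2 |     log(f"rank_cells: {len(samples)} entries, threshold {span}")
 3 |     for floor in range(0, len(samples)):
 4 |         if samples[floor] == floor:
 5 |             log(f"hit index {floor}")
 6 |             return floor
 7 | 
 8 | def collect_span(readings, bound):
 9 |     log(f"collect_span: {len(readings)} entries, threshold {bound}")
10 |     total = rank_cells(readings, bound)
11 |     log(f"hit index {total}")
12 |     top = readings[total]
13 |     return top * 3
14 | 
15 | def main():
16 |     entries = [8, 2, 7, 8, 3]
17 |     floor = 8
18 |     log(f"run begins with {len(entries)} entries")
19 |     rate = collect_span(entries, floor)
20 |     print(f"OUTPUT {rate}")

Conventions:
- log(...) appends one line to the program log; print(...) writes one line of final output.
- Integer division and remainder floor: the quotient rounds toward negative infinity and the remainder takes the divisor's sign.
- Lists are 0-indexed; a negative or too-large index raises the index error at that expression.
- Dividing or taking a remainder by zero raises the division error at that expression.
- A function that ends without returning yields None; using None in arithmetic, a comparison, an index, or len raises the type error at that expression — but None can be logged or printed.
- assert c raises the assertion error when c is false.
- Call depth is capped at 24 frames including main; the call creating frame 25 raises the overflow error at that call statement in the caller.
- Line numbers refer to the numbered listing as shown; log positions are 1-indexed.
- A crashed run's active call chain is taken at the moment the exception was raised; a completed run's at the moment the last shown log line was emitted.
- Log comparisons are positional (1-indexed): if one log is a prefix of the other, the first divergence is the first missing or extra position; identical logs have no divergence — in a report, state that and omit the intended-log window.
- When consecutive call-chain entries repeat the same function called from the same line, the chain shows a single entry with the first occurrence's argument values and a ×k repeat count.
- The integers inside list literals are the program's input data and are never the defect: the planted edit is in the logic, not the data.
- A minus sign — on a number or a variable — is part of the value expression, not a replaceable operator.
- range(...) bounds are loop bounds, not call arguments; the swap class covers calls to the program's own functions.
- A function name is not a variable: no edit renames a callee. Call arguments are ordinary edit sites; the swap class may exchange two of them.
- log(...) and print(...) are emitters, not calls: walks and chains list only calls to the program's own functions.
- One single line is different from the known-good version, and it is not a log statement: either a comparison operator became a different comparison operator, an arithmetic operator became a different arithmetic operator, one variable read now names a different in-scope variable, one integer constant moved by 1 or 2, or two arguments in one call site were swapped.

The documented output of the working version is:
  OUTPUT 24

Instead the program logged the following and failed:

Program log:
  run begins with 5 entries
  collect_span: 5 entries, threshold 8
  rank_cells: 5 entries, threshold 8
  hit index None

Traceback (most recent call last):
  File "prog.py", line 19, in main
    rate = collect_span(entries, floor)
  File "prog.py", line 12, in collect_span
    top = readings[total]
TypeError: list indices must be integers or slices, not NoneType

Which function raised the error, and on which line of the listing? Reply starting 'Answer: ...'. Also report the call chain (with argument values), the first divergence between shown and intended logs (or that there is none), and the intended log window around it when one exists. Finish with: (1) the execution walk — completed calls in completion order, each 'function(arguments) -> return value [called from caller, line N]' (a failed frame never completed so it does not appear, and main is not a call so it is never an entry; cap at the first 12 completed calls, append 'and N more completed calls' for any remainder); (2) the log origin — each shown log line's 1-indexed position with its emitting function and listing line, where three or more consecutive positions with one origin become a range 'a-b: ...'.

Answer: the error was raised in collect_span, line 12.
Key observation: At log position 4 the runs split — shown 'hit index None', but the working version logs 'hit index 0'.
Call chain: main -> collect_span([8, 2, 7, 8, 3], 8) (called at line 19).
First divergence: position 4; shown 'hit index None' vs intended 'hit index 0'.
Intended log window:
  2: collect_span: 5 entries, threshold 8
  3: rank_cells: 5 entries, threshold 8
  4: hit index 0
  5: hit index 0
Execution walk:
  rank_cells([8, 2, 7, 8, 3], 8) -> None  [called from collect_span, line 10]
Log origins:
  1: logged in main at line 18
  2: logged in collect_span at line 9
  3: logged in rank_cells at line 2
  4: logged in collect_span at line 11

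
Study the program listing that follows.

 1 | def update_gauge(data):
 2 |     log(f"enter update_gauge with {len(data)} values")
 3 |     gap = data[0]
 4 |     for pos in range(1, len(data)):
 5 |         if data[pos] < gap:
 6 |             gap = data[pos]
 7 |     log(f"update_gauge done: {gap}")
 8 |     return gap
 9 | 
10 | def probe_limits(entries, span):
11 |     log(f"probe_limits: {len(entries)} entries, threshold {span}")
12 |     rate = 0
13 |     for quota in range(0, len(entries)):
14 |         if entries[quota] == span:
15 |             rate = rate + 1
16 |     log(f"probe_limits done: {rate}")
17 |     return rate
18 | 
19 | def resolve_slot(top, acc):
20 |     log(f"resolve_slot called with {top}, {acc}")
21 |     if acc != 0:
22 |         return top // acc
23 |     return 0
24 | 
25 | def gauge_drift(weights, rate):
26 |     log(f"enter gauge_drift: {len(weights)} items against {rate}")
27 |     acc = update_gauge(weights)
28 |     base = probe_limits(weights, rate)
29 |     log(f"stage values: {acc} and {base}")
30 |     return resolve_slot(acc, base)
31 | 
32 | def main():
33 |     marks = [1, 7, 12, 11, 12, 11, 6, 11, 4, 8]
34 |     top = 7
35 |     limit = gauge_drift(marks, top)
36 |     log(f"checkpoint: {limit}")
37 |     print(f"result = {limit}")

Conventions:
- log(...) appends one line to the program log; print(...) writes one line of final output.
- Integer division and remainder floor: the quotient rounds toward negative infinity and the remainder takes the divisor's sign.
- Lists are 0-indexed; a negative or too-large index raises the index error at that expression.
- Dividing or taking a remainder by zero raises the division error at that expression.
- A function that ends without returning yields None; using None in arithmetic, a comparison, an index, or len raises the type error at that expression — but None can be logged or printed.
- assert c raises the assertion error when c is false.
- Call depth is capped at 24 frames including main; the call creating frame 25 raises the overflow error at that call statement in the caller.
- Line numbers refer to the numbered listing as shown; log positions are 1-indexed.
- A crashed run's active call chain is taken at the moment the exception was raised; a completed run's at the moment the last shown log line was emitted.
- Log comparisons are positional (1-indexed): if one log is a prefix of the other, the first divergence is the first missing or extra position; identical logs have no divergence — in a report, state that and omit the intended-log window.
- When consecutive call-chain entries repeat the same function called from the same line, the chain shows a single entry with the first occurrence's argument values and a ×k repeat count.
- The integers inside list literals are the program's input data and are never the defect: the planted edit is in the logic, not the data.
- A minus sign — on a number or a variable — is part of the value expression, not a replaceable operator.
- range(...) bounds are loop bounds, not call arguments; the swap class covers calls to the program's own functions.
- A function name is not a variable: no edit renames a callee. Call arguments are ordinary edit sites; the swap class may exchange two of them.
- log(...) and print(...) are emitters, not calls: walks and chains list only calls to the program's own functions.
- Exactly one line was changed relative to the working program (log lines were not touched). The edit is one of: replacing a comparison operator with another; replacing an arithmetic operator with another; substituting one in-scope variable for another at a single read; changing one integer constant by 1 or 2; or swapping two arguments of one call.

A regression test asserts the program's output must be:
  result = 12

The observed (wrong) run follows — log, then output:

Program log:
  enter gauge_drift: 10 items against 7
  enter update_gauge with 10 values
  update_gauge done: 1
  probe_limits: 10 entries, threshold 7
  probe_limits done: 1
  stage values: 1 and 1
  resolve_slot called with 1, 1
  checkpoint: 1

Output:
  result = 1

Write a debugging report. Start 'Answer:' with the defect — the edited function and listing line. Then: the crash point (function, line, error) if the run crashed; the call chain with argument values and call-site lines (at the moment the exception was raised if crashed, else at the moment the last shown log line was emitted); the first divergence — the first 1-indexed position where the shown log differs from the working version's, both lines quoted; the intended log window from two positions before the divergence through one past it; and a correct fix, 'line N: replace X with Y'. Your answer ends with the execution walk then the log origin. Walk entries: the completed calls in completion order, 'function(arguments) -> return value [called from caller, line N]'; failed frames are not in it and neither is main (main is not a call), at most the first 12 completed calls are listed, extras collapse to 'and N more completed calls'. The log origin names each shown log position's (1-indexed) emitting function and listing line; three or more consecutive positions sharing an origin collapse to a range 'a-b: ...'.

Answer: the defect is in update_gauge at line 5.
Key observation: Position 3 is the first bad log line: 'update_gauge done: 1' should read 'update_gauge done: 12'.
Call chain: main.
First divergence: at position 3 the run shows 'update_gauge done: 1' where the working version logs 'update_gauge done: 12'.
Intended log window:
  1: enter gauge_drift: 10 items against 7
  2: enter update_gauge with 10 values
  3: update_gauge done: 12
  4: probe_limits: 10 entries, threshold 7
Execution walk:
  update_gauge([1, 7, 12, 11, 12, 11, 6, 11, 4, 8]) -> 1  [called from gauge_drift, line 27]
  probe_limits([1, 7, 12, 11, 12, 11, 6, 11, 4, 8], 7) -> 1  [called from gauge_drift, line 28]
  resolve_slot(1, 1) -> 1  [called from gauge_drift, line 30]
  gauge_drift([1, 7, 12, 11, 12, 11, 6, 11, 4, 8], 7) -> 1  [called from main, line 35]
Log origin:
  1: from gauge_drift, line 26
  2: from update_gauge, line 2
  3: from update_gauge, line 7
  4: from probe_limits, line 11
  5: from probe_limits, line 16
  6: from gauge_drift, line 29
  7: from resolve_slot, line 20
  8: from main, line 36
A correct fix: line 5: replace `<` with `>`.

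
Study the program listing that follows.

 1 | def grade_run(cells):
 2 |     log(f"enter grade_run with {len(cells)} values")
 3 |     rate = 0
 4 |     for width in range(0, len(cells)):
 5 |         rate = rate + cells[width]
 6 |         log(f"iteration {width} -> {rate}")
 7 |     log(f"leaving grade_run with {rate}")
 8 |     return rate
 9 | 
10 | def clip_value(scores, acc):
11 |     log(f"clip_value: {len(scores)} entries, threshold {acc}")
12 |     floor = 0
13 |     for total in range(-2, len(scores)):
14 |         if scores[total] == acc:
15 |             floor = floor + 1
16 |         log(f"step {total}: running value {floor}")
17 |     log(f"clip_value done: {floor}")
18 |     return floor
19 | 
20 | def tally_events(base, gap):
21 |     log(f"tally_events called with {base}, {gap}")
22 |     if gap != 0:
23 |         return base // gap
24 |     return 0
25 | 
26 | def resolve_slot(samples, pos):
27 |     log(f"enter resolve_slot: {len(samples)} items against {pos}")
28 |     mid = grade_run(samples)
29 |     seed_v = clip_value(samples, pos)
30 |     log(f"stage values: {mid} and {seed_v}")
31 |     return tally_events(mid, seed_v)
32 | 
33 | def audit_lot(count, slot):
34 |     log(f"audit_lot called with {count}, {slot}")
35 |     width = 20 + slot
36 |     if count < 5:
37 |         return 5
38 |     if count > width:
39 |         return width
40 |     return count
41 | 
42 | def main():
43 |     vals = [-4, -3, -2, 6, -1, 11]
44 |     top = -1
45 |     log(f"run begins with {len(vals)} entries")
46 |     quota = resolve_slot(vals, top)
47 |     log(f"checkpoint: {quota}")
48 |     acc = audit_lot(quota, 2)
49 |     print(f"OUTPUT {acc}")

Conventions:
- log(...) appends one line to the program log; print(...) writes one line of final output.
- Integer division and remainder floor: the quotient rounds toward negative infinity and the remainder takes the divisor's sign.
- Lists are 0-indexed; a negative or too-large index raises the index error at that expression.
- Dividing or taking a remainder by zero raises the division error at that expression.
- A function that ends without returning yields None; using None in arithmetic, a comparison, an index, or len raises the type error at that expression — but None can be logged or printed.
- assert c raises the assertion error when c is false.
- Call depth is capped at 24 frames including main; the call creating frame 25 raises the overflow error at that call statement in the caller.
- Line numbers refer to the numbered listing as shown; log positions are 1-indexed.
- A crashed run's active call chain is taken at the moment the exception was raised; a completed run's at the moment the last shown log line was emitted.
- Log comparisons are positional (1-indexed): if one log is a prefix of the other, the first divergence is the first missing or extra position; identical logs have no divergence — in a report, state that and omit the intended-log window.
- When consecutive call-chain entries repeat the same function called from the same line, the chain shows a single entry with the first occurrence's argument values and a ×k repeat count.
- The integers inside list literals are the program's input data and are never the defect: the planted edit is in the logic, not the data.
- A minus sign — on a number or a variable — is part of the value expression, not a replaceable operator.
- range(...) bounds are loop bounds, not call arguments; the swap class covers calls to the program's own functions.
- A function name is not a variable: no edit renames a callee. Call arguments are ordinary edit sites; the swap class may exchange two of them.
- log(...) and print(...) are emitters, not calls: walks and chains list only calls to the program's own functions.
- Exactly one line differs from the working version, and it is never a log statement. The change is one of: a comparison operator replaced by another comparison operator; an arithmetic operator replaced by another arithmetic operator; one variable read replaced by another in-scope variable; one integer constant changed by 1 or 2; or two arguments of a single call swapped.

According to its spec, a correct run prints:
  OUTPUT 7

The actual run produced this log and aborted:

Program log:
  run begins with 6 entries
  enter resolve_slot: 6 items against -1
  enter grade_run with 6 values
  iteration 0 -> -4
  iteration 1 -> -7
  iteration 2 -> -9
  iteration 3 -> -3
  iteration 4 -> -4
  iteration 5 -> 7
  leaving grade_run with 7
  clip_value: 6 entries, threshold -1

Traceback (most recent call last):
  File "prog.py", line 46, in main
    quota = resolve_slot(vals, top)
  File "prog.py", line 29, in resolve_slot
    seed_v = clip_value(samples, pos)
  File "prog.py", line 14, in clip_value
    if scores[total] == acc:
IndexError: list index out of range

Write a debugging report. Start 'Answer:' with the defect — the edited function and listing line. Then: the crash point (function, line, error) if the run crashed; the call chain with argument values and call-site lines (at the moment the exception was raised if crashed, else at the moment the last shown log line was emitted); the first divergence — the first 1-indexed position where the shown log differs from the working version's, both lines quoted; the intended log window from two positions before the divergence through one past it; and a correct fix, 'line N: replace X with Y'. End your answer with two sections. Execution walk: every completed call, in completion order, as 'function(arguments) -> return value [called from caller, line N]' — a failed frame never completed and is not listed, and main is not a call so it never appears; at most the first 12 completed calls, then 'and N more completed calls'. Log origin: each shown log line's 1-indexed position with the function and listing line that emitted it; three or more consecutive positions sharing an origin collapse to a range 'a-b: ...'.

Answer: the defect is in clip_value at line 13.
The tell: The shown log is a 11-line prefix of the intended one, whose next entry is 'step 0: running value 0'.
Crash: clip_value, line 14, IndexError.
Call chain: main -> resolve_slot([-4, -3, -2, 6, -1, 11], -1) (called at line 46) -> clip_value([-4, -3, -2, 6, -1, 11], -1) (called at line 29).
First divergence: position 12 (shown log ended at 11 lines; the working version continues: 'step 0: running value 0').
Intended log window:
  10: leaving grade_run with 7
  11: clip_value: 6 entries, threshold -1
  12: step 0: running value 0
  13: step 1: running value 0
Execution walk:
  grade_run([-4, -3, -2, 6, -1, 11]) -> 7  [called from resolve_slot, line 28]
Origin of each log line:
  1: emitted by main (line 45)
  2: emitted by resolve_slot (line 27)
  3: emitted by grade_run (line 2)
  4-9: emitted by grade_run (line 6)
  10: emitted by grade_run (line 7)
  11: emitted by clip_value (line 11)
A correct fix: line 13: replace `-2` with `0`.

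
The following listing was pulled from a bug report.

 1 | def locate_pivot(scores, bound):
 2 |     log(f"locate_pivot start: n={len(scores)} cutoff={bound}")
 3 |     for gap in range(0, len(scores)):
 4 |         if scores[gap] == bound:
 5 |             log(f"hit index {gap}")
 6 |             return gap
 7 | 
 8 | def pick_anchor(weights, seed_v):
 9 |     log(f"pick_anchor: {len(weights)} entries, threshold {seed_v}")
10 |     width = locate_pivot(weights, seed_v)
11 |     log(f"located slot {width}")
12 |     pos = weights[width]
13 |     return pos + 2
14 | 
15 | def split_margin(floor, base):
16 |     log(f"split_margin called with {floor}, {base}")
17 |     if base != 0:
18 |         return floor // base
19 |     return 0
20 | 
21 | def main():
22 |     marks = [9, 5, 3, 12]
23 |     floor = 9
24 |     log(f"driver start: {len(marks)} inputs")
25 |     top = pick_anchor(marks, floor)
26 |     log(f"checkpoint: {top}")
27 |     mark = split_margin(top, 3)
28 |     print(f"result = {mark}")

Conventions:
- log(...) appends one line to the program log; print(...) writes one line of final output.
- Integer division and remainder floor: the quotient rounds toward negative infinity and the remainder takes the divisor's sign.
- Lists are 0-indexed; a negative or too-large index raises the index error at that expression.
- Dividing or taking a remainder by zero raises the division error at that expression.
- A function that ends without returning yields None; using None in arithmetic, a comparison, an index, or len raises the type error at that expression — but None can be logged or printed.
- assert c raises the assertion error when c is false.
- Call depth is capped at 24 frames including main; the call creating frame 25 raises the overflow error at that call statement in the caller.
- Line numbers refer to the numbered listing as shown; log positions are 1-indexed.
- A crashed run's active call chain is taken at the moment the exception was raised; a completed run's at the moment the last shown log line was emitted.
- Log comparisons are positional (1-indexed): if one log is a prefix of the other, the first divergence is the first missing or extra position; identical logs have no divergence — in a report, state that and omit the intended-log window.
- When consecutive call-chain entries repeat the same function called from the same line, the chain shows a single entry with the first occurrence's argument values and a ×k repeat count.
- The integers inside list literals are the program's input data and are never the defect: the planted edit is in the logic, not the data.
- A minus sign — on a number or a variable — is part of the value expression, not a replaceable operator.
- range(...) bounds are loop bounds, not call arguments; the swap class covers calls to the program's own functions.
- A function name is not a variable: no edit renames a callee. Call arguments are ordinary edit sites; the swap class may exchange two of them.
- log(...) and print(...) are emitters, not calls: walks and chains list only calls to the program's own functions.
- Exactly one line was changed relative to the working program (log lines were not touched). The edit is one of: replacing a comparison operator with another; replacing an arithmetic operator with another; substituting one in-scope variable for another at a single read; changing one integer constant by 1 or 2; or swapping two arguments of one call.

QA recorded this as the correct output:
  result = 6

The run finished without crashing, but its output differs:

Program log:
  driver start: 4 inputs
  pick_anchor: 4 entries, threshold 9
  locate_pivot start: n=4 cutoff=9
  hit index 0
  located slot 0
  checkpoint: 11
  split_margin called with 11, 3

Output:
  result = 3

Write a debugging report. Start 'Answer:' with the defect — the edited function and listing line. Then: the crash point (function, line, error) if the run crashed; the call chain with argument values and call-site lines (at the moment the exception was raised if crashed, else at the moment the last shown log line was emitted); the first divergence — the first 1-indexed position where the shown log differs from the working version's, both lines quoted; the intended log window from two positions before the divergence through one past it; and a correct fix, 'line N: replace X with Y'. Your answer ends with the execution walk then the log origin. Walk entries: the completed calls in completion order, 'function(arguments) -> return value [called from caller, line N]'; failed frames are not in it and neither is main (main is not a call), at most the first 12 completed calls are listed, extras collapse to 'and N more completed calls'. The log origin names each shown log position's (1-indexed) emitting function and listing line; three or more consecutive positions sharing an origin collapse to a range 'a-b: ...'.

Answer: the defect is in pick_anchor at line 13.
Core observation: At log position 6 the runs split — shown 'checkpoint: 11', but the working version logs 'checkpoint: 18'.
Call chain: main -> split_margin(11, 3) (called at line 27).
First divergence: at position 6 the run shows 'checkpoint: 11' where the working version logs 'checkpoint: 18'.
Intended log window:
  4: hit index 0
  5: located slot 0
  6: checkpoint: 18
  7: split_margin called with 18, 3
Execution walk:
  locate_pivot([9, 5, 3, 12], 9) -> 0  [called from pick_anchor, line 10]
  pick_anchor([9, 5, 3, 12], 9) -> 11  [called from main, line 25]
  split_margin(11, 3) -> 3  [called from main, line 27]
Log line origins:
  1: logged in main at line 24
  2: logged in pick_anchor at line 9
  3: logged in locate_pivot at line 2
  4: logged in locate_pivot at line 5
  5: logged in pick_anchor at line 11
  6: logged in main at line 26
  7: logged in split_margin at line 16
A correct fix: line 13: replace `+` with `*`.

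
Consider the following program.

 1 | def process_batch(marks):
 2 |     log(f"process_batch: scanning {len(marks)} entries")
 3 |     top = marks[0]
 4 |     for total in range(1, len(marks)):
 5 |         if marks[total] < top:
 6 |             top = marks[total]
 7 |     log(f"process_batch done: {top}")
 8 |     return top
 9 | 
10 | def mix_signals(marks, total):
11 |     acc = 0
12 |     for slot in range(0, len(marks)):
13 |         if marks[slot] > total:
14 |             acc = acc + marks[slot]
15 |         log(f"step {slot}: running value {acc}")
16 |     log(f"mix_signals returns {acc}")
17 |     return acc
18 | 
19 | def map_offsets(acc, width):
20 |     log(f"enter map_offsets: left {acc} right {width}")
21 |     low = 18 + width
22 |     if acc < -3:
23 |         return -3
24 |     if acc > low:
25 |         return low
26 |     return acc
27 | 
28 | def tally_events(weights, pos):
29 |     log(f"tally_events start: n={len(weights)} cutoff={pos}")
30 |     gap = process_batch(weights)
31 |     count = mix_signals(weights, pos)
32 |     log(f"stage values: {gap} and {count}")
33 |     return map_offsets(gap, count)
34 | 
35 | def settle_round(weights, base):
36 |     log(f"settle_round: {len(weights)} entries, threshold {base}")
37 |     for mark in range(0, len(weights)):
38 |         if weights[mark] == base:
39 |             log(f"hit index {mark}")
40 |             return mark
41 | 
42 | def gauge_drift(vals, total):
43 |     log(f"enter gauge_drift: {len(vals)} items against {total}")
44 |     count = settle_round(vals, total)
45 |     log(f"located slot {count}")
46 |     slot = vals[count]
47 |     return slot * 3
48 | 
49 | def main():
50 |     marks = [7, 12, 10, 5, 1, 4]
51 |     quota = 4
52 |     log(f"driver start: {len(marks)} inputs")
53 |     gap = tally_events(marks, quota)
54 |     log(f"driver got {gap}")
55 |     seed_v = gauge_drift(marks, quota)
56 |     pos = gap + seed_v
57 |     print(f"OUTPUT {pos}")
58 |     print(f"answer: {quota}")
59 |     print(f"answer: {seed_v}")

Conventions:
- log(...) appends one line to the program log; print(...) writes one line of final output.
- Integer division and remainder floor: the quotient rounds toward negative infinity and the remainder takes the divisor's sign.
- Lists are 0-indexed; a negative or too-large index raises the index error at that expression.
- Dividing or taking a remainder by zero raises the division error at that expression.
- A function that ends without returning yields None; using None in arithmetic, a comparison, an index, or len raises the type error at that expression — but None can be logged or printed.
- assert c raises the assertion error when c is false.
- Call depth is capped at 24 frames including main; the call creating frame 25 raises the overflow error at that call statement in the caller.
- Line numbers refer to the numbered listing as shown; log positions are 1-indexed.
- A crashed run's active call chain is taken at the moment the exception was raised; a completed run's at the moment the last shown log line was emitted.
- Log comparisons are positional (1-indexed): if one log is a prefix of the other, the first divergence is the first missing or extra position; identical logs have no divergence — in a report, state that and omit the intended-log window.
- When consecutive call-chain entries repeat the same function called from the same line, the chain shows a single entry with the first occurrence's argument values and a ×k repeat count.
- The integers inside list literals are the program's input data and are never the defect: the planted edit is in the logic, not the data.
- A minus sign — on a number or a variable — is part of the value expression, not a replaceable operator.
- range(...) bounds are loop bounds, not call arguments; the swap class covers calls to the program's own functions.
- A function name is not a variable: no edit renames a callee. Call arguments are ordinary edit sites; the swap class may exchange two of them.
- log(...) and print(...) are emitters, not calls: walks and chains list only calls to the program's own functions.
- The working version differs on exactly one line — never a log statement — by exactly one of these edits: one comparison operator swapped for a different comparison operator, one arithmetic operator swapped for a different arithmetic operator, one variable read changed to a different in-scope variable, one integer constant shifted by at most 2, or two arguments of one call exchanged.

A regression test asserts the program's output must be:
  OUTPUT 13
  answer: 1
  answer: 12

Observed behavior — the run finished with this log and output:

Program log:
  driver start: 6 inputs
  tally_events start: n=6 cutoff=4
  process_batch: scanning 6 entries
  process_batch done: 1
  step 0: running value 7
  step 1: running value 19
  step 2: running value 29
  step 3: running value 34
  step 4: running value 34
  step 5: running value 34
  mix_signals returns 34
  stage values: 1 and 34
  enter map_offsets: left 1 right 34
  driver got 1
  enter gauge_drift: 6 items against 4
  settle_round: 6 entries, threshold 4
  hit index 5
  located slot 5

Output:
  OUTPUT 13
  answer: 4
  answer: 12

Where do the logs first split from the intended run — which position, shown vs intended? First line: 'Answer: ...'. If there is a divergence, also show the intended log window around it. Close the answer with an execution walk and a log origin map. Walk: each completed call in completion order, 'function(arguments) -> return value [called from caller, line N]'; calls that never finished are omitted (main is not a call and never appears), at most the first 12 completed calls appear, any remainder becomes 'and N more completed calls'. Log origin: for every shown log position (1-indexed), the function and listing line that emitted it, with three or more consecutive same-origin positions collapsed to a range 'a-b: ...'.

Answer: there is none — every log position agrees.
Execution walk:
  process_batch([7, 12, 10, 5, 1, 4]) -> 1  [called from tally_events, line 30]
  mix_signals([7, 12, 10, 5, 1, 4], 4) -> 34  [called from tally_events, line 31]
  map_offsets(1, 34) -> 1  [called from tally_events, line 33]
  tally_events([7, 12, 10, 5, 1, 4], 4) -> 1  [called from main, line 53]
  settle_round([7, 12, 10, 5, 1, 4], 4) -> 5  [called from gauge_drift, line 44]
  gauge_drift([7, 12, 10, 5, 1, 4], 4) -> 12  [called from main, line 55]
Log line origins:
  1: logged in main at line 52
  2: logged in tally_events at line 29
  3: logged in process_batch at line 2
  4: logged in process_batch at line 7
  5-10: logged in mix_signals at line 15
  11: logged in mix_signals at line 16
  12: logged in tally_events at line 32
  13: logged in map_offsets at line 20
  14: logged in main at line 54
  15: logged in gauge_drift at line 43
  16: logged in settle_round at line 36
  17: logged in settle_round at line 39
  18: logged in gauge_drift at line 45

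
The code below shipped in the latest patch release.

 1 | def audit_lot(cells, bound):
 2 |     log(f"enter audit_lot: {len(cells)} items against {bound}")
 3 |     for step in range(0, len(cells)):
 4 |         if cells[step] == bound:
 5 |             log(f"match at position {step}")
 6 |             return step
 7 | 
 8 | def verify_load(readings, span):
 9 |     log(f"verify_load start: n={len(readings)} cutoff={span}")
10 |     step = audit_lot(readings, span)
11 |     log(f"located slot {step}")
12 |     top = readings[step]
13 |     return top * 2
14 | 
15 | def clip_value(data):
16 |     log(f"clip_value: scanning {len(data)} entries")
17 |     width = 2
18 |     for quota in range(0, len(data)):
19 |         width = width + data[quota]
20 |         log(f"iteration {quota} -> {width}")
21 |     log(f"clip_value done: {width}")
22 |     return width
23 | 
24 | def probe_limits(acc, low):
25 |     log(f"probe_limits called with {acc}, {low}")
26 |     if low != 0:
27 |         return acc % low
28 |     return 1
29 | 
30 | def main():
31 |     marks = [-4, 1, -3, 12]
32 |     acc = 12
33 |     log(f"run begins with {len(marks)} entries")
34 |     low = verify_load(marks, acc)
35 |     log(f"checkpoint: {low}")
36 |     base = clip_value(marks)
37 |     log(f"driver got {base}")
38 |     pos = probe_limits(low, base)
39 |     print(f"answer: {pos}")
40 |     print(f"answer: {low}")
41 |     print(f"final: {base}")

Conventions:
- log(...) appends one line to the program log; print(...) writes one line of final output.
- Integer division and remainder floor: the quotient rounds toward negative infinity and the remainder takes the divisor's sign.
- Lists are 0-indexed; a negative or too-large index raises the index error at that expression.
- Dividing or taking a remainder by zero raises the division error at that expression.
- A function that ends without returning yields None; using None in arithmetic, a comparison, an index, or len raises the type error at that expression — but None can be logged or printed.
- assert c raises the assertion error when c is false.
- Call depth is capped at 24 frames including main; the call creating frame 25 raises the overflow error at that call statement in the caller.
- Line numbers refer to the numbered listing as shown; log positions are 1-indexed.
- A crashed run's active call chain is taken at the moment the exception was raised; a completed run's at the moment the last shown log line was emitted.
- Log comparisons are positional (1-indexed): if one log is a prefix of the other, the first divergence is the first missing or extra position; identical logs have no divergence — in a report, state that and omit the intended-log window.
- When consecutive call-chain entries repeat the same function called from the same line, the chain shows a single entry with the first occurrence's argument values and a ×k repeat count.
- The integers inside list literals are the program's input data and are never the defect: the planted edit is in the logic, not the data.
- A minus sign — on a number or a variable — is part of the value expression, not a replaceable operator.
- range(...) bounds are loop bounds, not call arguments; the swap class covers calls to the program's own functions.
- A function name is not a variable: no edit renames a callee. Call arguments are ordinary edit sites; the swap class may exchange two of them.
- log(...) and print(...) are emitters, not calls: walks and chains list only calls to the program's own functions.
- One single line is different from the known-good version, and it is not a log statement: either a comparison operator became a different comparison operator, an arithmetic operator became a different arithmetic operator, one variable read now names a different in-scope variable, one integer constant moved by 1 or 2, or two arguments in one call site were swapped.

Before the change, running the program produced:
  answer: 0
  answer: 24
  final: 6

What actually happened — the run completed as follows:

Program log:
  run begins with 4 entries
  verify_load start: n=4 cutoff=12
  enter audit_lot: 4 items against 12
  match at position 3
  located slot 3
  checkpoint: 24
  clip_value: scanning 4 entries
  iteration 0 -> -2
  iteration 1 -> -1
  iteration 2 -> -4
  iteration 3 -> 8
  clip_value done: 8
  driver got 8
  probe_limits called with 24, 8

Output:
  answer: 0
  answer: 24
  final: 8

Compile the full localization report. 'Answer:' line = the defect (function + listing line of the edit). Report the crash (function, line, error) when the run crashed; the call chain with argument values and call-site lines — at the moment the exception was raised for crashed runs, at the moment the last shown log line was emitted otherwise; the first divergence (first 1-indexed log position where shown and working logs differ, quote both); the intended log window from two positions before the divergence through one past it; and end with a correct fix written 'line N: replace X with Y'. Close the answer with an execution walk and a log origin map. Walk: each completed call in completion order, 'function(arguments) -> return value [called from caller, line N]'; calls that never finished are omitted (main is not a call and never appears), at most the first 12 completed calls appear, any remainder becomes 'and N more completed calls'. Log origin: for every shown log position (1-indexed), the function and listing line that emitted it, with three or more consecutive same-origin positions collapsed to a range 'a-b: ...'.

Answer: the defect is in clip_value at line 17.
The tell: Everything matches until log position 8, which reads 'iteration 0 -> -2' in place of 'iteration 0 -> -4'.
Call chain: main -> probe_limits(24, 8) (called at line 38).
First divergence: position 8 — the shown line 'iteration 0 -> -2' should read 'iteration 0 -> -4'.
Intended log window:
  6: checkpoint: 24
  7: clip_value: scanning 4 entries
  8: iteration 0 -> -4
  9: iteration 1 -> -3
Execution walk:
  audit_lot([-4, 1, -3, 12], 12) -> 3  [called from verify_load, line 10]
  verify_load([-4, 1, -3, 12], 12) -> 24  [called from main, line 34]
  clip_value([-4, 1, -3, 12]) -> 8  [called from main, line 36]
  probe_limits(24, 8) -> 0  [called from main, line 38]
Origin of each log line:
  1: logged in main at line 33
  2: logged in verify_load at line 9
  3: logged in audit_lot at line 2
  4: logged in audit_lot at line 5
  5: logged in verify_load at line 11
  6: logged in main at line 35
  7: logged in clip_value at line 16
  8-11: logged in clip_value at line 20
  12: logged in clip_value at line 21
  13: logged in main at line 37
  14: logged in probe_limits at line 25
A correct fix: line 17: replace `2` with `0`.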